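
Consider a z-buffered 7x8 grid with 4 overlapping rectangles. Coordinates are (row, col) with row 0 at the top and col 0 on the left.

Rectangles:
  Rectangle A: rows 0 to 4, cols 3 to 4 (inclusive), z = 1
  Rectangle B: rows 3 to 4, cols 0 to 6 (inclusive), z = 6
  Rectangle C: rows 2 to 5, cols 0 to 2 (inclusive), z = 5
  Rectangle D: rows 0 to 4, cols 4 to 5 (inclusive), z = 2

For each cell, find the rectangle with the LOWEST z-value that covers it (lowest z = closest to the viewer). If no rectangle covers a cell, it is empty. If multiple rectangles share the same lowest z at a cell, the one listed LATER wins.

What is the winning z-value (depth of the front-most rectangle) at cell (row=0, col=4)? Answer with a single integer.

Answer: 1

Derivation:
Check cell (0,4):
  A: rows 0-4 cols 3-4 z=1 -> covers; best now A (z=1)
  B: rows 3-4 cols 0-6 -> outside (row miss)
  C: rows 2-5 cols 0-2 -> outside (row miss)
  D: rows 0-4 cols 4-5 z=2 -> covers; best now A (z=1)
Winner: A at z=1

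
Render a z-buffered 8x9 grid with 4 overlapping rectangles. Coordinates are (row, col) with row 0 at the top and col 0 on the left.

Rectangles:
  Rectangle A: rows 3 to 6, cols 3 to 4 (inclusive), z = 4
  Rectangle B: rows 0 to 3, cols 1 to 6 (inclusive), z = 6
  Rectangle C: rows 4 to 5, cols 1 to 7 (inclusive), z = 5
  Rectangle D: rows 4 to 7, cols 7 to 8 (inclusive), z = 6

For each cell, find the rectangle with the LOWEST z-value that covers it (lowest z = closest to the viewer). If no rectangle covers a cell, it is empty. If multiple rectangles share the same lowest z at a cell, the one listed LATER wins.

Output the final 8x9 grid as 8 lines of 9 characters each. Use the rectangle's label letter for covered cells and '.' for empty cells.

.BBBBBB..
.BBBBBB..
.BBBBBB..
.BBAABB..
.CCAACCCD
.CCAACCCD
...AA..DD
.......DD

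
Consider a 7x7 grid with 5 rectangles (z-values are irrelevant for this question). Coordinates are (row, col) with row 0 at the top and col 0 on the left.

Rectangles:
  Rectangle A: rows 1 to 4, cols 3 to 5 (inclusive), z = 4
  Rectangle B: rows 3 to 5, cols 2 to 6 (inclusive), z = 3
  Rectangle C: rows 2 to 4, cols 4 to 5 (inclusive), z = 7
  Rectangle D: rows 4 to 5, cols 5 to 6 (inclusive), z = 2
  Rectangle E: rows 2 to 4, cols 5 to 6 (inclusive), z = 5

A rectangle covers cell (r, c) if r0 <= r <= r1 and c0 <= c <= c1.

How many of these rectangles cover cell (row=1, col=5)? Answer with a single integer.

Answer: 1

Derivation:
Check cell (1,5):
  A: rows 1-4 cols 3-5 -> covers
  B: rows 3-5 cols 2-6 -> outside (row miss)
  C: rows 2-4 cols 4-5 -> outside (row miss)
  D: rows 4-5 cols 5-6 -> outside (row miss)
  E: rows 2-4 cols 5-6 -> outside (row miss)
Count covering = 1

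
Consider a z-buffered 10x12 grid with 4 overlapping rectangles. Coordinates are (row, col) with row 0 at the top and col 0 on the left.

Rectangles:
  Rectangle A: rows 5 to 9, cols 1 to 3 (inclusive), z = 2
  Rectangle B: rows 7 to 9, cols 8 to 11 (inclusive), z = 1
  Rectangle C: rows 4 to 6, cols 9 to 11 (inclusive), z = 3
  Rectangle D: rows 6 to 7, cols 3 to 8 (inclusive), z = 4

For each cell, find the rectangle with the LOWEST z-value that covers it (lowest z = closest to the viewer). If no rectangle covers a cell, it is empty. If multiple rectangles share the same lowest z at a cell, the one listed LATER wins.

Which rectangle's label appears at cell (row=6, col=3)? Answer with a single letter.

Answer: A

Derivation:
Check cell (6,3):
  A: rows 5-9 cols 1-3 z=2 -> covers; best now A (z=2)
  B: rows 7-9 cols 8-11 -> outside (row miss)
  C: rows 4-6 cols 9-11 -> outside (col miss)
  D: rows 6-7 cols 3-8 z=4 -> covers; best now A (z=2)
Winner: A at z=2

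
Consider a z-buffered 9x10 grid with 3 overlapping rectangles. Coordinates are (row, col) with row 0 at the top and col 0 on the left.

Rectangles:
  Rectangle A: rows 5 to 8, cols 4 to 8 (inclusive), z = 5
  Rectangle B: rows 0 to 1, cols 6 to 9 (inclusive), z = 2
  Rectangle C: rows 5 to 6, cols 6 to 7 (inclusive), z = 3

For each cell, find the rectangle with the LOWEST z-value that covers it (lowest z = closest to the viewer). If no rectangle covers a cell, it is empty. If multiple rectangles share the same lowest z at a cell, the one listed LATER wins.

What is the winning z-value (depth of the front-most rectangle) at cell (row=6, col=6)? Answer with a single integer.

Check cell (6,6):
  A: rows 5-8 cols 4-8 z=5 -> covers; best now A (z=5)
  B: rows 0-1 cols 6-9 -> outside (row miss)
  C: rows 5-6 cols 6-7 z=3 -> covers; best now C (z=3)
Winner: C at z=3

Answer: 3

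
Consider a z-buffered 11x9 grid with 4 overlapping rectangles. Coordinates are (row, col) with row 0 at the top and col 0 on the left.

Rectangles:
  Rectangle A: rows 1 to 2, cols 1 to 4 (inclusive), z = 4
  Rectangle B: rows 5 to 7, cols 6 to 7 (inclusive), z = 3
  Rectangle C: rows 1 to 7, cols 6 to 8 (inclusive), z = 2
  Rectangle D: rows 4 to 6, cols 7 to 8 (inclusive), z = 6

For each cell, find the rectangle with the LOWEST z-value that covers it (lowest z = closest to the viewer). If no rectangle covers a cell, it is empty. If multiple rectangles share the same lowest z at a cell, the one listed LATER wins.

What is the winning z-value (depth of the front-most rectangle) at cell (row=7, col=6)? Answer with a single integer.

Check cell (7,6):
  A: rows 1-2 cols 1-4 -> outside (row miss)
  B: rows 5-7 cols 6-7 z=3 -> covers; best now B (z=3)
  C: rows 1-7 cols 6-8 z=2 -> covers; best now C (z=2)
  D: rows 4-6 cols 7-8 -> outside (row miss)
Winner: C at z=2

Answer: 2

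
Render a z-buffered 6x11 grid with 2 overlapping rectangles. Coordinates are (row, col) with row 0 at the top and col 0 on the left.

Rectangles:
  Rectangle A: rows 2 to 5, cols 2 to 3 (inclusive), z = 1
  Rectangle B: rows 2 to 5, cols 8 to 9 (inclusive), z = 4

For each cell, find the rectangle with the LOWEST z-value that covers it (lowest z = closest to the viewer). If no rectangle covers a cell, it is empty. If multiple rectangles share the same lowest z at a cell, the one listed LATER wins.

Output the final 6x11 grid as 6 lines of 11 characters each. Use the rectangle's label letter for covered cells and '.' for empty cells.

...........
...........
..AA....BB.
..AA....BB.
..AA....BB.
..AA....BB.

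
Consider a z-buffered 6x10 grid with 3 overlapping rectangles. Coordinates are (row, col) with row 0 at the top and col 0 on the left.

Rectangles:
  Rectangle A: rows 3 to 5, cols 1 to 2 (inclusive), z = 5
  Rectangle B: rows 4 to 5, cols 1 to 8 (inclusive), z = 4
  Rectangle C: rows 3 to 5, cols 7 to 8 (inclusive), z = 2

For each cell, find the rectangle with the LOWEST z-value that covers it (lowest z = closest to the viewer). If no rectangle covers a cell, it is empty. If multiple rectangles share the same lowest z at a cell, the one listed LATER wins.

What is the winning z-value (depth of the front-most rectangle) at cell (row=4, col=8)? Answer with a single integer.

Check cell (4,8):
  A: rows 3-5 cols 1-2 -> outside (col miss)
  B: rows 4-5 cols 1-8 z=4 -> covers; best now B (z=4)
  C: rows 3-5 cols 7-8 z=2 -> covers; best now C (z=2)
Winner: C at z=2

Answer: 2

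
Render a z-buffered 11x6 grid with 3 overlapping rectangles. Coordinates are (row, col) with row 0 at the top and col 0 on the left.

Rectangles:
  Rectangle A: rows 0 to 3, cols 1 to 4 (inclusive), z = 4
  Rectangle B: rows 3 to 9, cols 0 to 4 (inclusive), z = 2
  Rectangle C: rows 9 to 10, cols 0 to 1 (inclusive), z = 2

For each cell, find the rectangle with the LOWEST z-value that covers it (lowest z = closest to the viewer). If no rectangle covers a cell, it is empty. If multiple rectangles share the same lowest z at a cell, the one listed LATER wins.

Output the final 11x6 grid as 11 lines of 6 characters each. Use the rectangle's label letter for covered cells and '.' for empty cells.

.AAAA.
.AAAA.
.AAAA.
BBBBB.
BBBBB.
BBBBB.
BBBBB.
BBBBB.
BBBBB.
CCBBB.
CC....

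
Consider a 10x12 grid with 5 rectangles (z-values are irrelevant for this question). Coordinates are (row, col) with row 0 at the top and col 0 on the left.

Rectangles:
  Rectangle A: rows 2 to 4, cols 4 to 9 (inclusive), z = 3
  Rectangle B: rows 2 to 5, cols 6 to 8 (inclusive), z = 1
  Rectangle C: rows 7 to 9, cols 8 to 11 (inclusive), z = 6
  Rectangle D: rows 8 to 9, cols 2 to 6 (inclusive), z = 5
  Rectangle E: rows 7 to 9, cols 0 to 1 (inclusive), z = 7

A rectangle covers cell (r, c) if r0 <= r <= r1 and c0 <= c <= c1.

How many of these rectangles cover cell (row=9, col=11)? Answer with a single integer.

Answer: 1

Derivation:
Check cell (9,11):
  A: rows 2-4 cols 4-9 -> outside (row miss)
  B: rows 2-5 cols 6-8 -> outside (row miss)
  C: rows 7-9 cols 8-11 -> covers
  D: rows 8-9 cols 2-6 -> outside (col miss)
  E: rows 7-9 cols 0-1 -> outside (col miss)
Count covering = 1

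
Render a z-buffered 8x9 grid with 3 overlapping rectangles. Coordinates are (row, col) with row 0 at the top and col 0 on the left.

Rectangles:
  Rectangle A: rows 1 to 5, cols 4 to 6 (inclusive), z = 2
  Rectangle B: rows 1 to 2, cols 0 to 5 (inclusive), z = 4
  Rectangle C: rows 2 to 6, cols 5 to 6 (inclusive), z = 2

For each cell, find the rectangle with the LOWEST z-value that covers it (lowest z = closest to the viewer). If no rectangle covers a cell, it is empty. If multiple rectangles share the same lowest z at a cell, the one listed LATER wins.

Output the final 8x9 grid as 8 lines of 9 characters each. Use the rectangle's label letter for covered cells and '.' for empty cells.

.........
BBBBAAA..
BBBBACC..
....ACC..
....ACC..
....ACC..
.....CC..
.........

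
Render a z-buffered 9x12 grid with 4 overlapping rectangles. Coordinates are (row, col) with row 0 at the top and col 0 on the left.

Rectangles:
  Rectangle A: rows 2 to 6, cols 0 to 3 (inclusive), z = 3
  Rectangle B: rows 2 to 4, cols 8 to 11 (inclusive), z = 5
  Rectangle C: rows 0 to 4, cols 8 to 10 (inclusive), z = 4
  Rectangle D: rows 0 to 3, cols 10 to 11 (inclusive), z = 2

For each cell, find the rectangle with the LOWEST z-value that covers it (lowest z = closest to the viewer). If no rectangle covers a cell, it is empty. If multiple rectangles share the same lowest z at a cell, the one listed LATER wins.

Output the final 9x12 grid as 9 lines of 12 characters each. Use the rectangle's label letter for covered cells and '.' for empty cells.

........CCDD
........CCDD
AAAA....CCDD
AAAA....CCDD
AAAA....CCCB
AAAA........
AAAA........
............
............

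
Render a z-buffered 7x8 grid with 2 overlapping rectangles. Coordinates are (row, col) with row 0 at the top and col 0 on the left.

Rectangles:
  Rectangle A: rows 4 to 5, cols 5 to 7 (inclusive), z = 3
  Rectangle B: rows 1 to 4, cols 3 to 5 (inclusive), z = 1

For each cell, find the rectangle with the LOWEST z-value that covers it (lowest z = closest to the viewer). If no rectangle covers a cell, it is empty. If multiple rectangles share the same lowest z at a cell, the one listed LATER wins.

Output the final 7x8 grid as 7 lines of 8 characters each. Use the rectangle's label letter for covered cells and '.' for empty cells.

........
...BBB..
...BBB..
...BBB..
...BBBAA
.....AAA
........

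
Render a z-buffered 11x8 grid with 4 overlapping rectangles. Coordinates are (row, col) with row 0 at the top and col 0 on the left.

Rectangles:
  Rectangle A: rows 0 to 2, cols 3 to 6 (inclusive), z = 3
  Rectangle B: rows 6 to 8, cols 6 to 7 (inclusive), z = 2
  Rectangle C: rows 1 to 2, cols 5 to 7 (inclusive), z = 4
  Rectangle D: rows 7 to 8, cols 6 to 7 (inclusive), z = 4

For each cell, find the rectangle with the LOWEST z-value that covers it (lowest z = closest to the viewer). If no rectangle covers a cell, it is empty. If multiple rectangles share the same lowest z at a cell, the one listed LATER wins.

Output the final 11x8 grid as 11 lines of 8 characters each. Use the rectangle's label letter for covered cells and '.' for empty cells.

...AAAA.
...AAAAC
...AAAAC
........
........
........
......BB
......BB
......BB
........
........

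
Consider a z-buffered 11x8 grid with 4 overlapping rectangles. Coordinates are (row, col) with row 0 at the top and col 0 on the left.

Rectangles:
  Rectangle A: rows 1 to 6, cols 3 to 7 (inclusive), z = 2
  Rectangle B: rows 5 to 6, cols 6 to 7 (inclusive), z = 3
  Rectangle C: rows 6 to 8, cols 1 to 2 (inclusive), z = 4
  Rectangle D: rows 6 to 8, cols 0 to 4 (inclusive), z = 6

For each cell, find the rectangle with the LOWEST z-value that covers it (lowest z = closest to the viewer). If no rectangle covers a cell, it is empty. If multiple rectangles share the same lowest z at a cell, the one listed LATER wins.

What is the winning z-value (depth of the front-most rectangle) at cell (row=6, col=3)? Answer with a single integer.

Check cell (6,3):
  A: rows 1-6 cols 3-7 z=2 -> covers; best now A (z=2)
  B: rows 5-6 cols 6-7 -> outside (col miss)
  C: rows 6-8 cols 1-2 -> outside (col miss)
  D: rows 6-8 cols 0-4 z=6 -> covers; best now A (z=2)
Winner: A at z=2

Answer: 2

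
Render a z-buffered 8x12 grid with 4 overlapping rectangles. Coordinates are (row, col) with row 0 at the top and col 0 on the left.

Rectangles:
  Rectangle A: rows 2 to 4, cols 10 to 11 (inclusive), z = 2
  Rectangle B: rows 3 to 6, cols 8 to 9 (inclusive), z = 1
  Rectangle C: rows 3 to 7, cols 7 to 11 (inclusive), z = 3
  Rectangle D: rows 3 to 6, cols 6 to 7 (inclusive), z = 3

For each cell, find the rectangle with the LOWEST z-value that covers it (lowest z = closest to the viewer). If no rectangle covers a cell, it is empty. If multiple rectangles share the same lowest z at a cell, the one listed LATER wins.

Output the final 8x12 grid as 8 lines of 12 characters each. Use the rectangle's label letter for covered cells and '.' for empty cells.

............
............
..........AA
......DDBBAA
......DDBBAA
......DDBBCC
......DDBBCC
.......CCCCC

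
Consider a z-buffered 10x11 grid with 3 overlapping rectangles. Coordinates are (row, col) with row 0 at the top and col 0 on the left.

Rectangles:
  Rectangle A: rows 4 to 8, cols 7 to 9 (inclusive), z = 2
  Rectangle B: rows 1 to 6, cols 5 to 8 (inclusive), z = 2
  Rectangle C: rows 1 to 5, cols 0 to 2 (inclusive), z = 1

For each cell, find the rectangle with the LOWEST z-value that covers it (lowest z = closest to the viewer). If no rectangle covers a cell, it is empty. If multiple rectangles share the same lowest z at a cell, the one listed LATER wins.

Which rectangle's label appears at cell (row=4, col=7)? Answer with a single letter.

Check cell (4,7):
  A: rows 4-8 cols 7-9 z=2 -> covers; best now A (z=2)
  B: rows 1-6 cols 5-8 z=2 -> covers; best now B (z=2)
  C: rows 1-5 cols 0-2 -> outside (col miss)
Winner: B at z=2

Answer: B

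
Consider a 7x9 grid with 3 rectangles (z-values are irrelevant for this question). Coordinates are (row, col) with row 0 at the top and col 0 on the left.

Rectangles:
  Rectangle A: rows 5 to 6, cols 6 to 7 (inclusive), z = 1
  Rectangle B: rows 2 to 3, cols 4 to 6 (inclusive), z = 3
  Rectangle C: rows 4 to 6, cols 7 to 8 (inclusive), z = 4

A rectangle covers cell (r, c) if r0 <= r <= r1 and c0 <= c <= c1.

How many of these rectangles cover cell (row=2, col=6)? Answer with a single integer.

Check cell (2,6):
  A: rows 5-6 cols 6-7 -> outside (row miss)
  B: rows 2-3 cols 4-6 -> covers
  C: rows 4-6 cols 7-8 -> outside (row miss)
Count covering = 1

Answer: 1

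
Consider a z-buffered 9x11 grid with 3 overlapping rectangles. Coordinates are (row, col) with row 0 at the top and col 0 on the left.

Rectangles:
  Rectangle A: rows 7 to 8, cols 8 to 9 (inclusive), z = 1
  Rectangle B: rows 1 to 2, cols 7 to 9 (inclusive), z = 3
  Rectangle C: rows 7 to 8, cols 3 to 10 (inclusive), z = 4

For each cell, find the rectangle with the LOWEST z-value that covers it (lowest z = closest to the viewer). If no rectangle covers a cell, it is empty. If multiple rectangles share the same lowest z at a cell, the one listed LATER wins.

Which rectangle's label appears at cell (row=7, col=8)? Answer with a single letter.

Check cell (7,8):
  A: rows 7-8 cols 8-9 z=1 -> covers; best now A (z=1)
  B: rows 1-2 cols 7-9 -> outside (row miss)
  C: rows 7-8 cols 3-10 z=4 -> covers; best now A (z=1)
Winner: A at z=1

Answer: A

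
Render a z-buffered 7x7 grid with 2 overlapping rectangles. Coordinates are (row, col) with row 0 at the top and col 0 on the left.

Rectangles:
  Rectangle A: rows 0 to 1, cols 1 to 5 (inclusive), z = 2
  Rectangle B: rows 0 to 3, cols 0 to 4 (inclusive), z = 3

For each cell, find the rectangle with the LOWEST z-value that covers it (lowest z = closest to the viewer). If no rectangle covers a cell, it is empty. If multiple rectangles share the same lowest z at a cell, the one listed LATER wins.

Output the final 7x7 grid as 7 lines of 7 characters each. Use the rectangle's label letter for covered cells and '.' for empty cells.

BAAAAA.
BAAAAA.
BBBBB..
BBBBB..
.......
.......
.......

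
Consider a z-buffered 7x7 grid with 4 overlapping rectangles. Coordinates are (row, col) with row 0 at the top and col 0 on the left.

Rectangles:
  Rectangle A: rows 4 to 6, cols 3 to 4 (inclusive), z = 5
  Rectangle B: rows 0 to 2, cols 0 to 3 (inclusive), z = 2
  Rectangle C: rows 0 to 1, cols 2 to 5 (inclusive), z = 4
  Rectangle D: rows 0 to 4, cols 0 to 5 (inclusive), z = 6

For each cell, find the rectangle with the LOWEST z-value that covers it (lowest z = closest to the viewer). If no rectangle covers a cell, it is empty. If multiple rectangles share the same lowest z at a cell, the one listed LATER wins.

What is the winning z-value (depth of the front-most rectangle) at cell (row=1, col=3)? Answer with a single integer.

Check cell (1,3):
  A: rows 4-6 cols 3-4 -> outside (row miss)
  B: rows 0-2 cols 0-3 z=2 -> covers; best now B (z=2)
  C: rows 0-1 cols 2-5 z=4 -> covers; best now B (z=2)
  D: rows 0-4 cols 0-5 z=6 -> covers; best now B (z=2)
Winner: B at z=2

Answer: 2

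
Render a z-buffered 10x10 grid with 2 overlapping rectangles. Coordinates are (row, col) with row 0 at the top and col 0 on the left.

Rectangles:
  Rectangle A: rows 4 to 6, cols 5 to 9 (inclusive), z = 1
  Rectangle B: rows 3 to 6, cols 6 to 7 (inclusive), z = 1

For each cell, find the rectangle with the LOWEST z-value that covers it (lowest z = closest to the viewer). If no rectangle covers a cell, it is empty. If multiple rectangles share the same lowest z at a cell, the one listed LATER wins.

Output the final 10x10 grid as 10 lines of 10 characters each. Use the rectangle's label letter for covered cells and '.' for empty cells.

..........
..........
..........
......BB..
.....ABBAA
.....ABBAA
.....ABBAA
..........
..........
..........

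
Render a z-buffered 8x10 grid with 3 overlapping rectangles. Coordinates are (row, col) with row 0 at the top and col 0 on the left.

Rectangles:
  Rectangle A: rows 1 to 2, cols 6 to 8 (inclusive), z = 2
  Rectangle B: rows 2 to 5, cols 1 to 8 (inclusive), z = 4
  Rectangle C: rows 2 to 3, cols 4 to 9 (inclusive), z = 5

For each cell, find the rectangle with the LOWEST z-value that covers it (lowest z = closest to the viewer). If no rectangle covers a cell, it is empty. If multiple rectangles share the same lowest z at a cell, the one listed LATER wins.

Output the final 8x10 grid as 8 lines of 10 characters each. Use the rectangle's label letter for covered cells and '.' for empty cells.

..........
......AAA.
.BBBBBAAAC
.BBBBBBBBC
.BBBBBBBB.
.BBBBBBBB.
..........
..........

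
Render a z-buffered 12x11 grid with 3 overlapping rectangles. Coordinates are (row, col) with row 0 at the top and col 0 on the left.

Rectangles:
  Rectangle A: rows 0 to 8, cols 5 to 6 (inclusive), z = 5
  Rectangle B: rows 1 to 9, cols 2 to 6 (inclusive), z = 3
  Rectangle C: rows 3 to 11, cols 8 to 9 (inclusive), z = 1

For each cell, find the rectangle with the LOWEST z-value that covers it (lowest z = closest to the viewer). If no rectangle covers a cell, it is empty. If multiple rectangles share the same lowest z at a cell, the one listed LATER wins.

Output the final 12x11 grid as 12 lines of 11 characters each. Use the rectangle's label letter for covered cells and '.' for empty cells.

.....AA....
..BBBBB....
..BBBBB....
..BBBBB.CC.
..BBBBB.CC.
..BBBBB.CC.
..BBBBB.CC.
..BBBBB.CC.
..BBBBB.CC.
..BBBBB.CC.
........CC.
........CC.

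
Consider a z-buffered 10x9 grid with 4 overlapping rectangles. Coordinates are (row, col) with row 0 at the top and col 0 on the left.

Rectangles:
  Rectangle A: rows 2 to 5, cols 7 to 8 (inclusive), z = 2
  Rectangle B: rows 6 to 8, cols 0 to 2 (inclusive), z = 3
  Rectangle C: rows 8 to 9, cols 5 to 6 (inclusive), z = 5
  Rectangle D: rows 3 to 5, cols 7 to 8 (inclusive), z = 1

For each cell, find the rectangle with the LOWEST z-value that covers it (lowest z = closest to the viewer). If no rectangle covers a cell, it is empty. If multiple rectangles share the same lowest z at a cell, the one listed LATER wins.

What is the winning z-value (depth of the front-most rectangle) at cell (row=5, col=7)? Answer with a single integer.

Check cell (5,7):
  A: rows 2-5 cols 7-8 z=2 -> covers; best now A (z=2)
  B: rows 6-8 cols 0-2 -> outside (row miss)
  C: rows 8-9 cols 5-6 -> outside (row miss)
  D: rows 3-5 cols 7-8 z=1 -> covers; best now D (z=1)
Winner: D at z=1

Answer: 1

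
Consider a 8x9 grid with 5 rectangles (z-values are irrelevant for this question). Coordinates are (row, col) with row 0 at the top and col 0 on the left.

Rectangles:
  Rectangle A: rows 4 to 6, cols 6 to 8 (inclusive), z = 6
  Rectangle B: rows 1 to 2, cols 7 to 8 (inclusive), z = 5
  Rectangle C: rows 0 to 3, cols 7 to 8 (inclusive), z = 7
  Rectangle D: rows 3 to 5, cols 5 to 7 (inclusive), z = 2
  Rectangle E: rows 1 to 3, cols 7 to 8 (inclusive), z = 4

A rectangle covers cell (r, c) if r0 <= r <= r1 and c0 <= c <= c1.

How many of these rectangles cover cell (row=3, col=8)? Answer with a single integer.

Check cell (3,8):
  A: rows 4-6 cols 6-8 -> outside (row miss)
  B: rows 1-2 cols 7-8 -> outside (row miss)
  C: rows 0-3 cols 7-8 -> covers
  D: rows 3-5 cols 5-7 -> outside (col miss)
  E: rows 1-3 cols 7-8 -> covers
Count covering = 2

Answer: 2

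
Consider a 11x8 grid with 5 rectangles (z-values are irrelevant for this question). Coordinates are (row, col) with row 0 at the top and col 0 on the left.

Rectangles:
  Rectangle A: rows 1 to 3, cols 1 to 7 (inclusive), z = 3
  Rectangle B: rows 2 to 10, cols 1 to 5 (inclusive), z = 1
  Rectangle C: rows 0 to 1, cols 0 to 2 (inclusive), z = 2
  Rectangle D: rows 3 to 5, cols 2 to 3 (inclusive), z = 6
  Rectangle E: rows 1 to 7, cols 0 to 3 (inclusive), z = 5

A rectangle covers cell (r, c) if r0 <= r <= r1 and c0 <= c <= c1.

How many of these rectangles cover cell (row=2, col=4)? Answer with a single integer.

Answer: 2

Derivation:
Check cell (2,4):
  A: rows 1-3 cols 1-7 -> covers
  B: rows 2-10 cols 1-5 -> covers
  C: rows 0-1 cols 0-2 -> outside (row miss)
  D: rows 3-5 cols 2-3 -> outside (row miss)
  E: rows 1-7 cols 0-3 -> outside (col miss)
Count covering = 2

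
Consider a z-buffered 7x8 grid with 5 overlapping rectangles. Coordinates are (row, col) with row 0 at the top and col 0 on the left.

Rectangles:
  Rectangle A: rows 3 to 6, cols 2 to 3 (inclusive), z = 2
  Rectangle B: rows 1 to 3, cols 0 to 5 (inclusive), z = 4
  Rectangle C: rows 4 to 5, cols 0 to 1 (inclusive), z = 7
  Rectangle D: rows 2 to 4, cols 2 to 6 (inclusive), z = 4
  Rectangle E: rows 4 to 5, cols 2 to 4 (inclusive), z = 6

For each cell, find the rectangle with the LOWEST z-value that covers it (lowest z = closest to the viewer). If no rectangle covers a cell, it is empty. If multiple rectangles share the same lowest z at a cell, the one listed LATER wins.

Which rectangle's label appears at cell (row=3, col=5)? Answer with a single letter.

Answer: D

Derivation:
Check cell (3,5):
  A: rows 3-6 cols 2-3 -> outside (col miss)
  B: rows 1-3 cols 0-5 z=4 -> covers; best now B (z=4)
  C: rows 4-5 cols 0-1 -> outside (row miss)
  D: rows 2-4 cols 2-6 z=4 -> covers; best now D (z=4)
  E: rows 4-5 cols 2-4 -> outside (row miss)
Winner: D at z=4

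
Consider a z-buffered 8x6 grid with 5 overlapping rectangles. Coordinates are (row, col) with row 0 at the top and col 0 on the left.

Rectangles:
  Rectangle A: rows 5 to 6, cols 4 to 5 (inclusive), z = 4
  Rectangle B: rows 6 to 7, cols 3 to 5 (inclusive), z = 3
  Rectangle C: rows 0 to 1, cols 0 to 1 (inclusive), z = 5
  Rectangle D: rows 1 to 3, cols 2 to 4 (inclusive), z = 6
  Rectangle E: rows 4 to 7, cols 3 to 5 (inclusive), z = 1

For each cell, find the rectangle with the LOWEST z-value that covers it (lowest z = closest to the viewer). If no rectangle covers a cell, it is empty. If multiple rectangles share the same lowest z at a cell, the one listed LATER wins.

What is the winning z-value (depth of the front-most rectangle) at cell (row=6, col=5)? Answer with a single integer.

Answer: 1

Derivation:
Check cell (6,5):
  A: rows 5-6 cols 4-5 z=4 -> covers; best now A (z=4)
  B: rows 6-7 cols 3-5 z=3 -> covers; best now B (z=3)
  C: rows 0-1 cols 0-1 -> outside (row miss)
  D: rows 1-3 cols 2-4 -> outside (row miss)
  E: rows 4-7 cols 3-5 z=1 -> covers; best now E (z=1)
Winner: E at z=1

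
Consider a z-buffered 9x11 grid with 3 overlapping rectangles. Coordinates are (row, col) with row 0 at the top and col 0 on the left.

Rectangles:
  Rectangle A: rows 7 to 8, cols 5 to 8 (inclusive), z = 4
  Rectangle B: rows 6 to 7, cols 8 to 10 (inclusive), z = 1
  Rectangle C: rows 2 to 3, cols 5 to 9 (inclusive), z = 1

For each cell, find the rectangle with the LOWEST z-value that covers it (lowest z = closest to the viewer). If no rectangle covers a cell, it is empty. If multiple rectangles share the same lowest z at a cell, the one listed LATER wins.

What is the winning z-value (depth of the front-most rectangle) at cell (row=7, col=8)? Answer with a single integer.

Check cell (7,8):
  A: rows 7-8 cols 5-8 z=4 -> covers; best now A (z=4)
  B: rows 6-7 cols 8-10 z=1 -> covers; best now B (z=1)
  C: rows 2-3 cols 5-9 -> outside (row miss)
Winner: B at z=1

Answer: 1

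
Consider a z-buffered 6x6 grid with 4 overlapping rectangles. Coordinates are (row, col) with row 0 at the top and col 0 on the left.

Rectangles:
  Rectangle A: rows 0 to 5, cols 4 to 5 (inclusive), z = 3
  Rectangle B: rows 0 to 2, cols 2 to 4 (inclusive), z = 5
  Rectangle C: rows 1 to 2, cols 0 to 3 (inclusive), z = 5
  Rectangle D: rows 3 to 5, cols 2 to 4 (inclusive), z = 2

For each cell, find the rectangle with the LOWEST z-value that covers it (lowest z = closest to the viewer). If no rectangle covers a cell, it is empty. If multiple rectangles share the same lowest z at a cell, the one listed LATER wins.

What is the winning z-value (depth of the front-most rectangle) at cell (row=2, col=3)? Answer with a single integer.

Check cell (2,3):
  A: rows 0-5 cols 4-5 -> outside (col miss)
  B: rows 0-2 cols 2-4 z=5 -> covers; best now B (z=5)
  C: rows 1-2 cols 0-3 z=5 -> covers; best now C (z=5)
  D: rows 3-5 cols 2-4 -> outside (row miss)
Winner: C at z=5

Answer: 5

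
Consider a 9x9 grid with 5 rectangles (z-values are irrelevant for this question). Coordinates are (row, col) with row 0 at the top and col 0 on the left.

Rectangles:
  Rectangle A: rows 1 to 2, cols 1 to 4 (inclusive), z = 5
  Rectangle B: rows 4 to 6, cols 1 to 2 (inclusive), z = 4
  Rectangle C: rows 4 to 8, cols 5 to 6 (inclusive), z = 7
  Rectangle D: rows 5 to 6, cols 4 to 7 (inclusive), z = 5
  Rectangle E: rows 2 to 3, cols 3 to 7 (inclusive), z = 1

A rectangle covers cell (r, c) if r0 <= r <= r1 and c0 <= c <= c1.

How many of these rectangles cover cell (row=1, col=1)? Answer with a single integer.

Answer: 1

Derivation:
Check cell (1,1):
  A: rows 1-2 cols 1-4 -> covers
  B: rows 4-6 cols 1-2 -> outside (row miss)
  C: rows 4-8 cols 5-6 -> outside (row miss)
  D: rows 5-6 cols 4-7 -> outside (row miss)
  E: rows 2-3 cols 3-7 -> outside (row miss)
Count covering = 1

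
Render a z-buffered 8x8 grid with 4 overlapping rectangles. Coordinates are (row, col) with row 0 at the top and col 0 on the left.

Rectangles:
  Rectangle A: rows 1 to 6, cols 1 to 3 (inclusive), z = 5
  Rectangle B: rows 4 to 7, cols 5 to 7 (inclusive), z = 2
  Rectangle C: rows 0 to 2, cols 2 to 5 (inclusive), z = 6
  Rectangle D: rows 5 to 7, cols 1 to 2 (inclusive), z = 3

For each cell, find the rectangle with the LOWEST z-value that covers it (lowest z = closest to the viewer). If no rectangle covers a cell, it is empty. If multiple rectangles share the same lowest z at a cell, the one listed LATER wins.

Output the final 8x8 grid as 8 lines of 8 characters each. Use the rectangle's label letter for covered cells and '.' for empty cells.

..CCCC..
.AAACC..
.AAACC..
.AAA....
.AAA.BBB
.DDA.BBB
.DDA.BBB
.DD..BBB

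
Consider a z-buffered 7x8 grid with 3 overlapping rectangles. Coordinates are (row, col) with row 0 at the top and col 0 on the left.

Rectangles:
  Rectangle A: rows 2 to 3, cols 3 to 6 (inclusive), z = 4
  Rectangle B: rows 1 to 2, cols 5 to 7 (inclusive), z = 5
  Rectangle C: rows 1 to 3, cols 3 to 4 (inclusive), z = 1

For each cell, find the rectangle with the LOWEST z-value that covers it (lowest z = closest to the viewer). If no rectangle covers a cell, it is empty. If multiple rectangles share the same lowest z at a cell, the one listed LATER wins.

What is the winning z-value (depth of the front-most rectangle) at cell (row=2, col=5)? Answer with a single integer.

Check cell (2,5):
  A: rows 2-3 cols 3-6 z=4 -> covers; best now A (z=4)
  B: rows 1-2 cols 5-7 z=5 -> covers; best now A (z=4)
  C: rows 1-3 cols 3-4 -> outside (col miss)
Winner: A at z=4

Answer: 4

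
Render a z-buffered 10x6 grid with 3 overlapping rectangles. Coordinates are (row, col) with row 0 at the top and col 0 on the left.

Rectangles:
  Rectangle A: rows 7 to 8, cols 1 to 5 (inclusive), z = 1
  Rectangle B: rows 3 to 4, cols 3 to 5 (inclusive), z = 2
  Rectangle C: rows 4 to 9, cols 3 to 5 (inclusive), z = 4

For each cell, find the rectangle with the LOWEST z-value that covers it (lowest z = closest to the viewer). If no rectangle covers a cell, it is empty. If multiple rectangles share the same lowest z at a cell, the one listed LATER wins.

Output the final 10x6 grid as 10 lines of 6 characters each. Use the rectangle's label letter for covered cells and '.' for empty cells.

......
......
......
...BBB
...BBB
...CCC
...CCC
.AAAAA
.AAAAA
...CCC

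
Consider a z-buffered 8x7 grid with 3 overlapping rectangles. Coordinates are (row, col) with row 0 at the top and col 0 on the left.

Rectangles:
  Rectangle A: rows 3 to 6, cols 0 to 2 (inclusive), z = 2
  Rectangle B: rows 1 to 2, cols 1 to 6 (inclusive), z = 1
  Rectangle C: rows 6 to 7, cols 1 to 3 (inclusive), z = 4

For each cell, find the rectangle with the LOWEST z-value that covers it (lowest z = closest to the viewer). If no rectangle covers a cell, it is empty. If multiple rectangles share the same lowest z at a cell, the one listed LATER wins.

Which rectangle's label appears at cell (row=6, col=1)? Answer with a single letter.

Check cell (6,1):
  A: rows 3-6 cols 0-2 z=2 -> covers; best now A (z=2)
  B: rows 1-2 cols 1-6 -> outside (row miss)
  C: rows 6-7 cols 1-3 z=4 -> covers; best now A (z=2)
Winner: A at z=2

Answer: A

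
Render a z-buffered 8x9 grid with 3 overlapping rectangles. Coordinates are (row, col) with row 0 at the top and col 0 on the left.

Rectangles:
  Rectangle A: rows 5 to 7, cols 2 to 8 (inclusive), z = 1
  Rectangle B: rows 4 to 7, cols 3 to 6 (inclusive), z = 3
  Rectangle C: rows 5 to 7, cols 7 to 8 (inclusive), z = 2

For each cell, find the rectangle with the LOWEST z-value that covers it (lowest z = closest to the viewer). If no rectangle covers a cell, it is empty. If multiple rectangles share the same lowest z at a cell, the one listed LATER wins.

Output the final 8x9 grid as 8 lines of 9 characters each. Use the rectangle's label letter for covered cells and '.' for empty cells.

.........
.........
.........
.........
...BBBB..
..AAAAAAA
..AAAAAAA
..AAAAAAA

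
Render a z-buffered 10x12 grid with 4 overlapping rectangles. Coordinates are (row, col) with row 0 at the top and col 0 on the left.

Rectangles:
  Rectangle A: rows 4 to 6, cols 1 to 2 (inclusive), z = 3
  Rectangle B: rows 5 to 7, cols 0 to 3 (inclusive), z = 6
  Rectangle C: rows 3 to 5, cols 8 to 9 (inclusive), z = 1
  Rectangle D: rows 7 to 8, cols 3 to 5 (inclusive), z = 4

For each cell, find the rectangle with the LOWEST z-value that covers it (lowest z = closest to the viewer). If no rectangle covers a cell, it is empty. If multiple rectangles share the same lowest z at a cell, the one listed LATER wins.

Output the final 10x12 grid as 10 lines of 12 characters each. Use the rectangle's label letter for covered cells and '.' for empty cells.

............
............
............
........CC..
.AA.....CC..
BAAB....CC..
BAAB........
BBBDDD......
...DDD......
............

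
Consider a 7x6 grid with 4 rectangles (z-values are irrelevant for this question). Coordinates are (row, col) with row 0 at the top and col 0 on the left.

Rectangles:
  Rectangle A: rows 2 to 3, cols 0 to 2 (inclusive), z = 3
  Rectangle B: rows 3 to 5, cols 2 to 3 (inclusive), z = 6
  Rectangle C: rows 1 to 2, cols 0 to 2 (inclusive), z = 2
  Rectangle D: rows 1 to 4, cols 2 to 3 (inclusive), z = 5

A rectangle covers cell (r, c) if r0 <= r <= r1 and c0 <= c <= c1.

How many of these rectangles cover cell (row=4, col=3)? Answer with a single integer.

Answer: 2

Derivation:
Check cell (4,3):
  A: rows 2-3 cols 0-2 -> outside (row miss)
  B: rows 3-5 cols 2-3 -> covers
  C: rows 1-2 cols 0-2 -> outside (row miss)
  D: rows 1-4 cols 2-3 -> covers
Count covering = 2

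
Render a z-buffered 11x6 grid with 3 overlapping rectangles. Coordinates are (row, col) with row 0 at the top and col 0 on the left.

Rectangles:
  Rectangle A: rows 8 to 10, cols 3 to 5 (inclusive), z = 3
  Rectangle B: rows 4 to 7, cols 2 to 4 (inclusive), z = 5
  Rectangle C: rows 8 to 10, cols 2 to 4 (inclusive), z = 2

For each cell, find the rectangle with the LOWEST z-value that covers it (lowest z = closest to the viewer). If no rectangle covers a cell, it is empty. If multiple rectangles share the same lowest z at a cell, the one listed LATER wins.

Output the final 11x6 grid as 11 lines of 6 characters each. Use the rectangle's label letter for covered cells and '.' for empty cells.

......
......
......
......
..BBB.
..BBB.
..BBB.
..BBB.
..CCCA
..CCCA
..CCCA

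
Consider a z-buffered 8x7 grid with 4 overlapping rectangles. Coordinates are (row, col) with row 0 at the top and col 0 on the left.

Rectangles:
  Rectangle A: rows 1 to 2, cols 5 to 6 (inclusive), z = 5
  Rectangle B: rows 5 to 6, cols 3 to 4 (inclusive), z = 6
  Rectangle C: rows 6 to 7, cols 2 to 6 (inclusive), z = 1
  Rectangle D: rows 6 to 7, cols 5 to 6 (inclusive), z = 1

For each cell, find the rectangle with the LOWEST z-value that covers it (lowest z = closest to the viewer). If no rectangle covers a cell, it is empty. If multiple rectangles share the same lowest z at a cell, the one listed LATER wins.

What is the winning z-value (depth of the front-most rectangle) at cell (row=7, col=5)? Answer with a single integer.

Answer: 1

Derivation:
Check cell (7,5):
  A: rows 1-2 cols 5-6 -> outside (row miss)
  B: rows 5-6 cols 3-4 -> outside (row miss)
  C: rows 6-7 cols 2-6 z=1 -> covers; best now C (z=1)
  D: rows 6-7 cols 5-6 z=1 -> covers; best now D (z=1)
Winner: D at z=1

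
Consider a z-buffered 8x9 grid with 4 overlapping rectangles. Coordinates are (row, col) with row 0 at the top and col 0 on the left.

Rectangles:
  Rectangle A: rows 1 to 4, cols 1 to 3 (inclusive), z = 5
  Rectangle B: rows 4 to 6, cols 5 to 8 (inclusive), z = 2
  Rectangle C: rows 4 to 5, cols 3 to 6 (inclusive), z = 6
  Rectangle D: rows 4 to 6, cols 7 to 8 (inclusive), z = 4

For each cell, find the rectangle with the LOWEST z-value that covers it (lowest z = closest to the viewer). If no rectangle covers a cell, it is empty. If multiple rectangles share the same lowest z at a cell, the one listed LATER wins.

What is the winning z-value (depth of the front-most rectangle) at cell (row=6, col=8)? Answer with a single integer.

Check cell (6,8):
  A: rows 1-4 cols 1-3 -> outside (row miss)
  B: rows 4-6 cols 5-8 z=2 -> covers; best now B (z=2)
  C: rows 4-5 cols 3-6 -> outside (row miss)
  D: rows 4-6 cols 7-8 z=4 -> covers; best now B (z=2)
Winner: B at z=2

Answer: 2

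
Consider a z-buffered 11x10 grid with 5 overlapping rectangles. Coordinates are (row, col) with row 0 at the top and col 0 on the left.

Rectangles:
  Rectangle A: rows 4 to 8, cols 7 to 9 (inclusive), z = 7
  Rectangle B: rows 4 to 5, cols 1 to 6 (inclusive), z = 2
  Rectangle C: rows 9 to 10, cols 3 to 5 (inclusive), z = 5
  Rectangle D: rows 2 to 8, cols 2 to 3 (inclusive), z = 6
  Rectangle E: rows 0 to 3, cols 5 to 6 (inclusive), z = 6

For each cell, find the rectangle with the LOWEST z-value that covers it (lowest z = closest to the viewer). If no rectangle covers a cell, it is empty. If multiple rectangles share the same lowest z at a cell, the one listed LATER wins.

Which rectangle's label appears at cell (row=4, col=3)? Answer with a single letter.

Check cell (4,3):
  A: rows 4-8 cols 7-9 -> outside (col miss)
  B: rows 4-5 cols 1-6 z=2 -> covers; best now B (z=2)
  C: rows 9-10 cols 3-5 -> outside (row miss)
  D: rows 2-8 cols 2-3 z=6 -> covers; best now B (z=2)
  E: rows 0-3 cols 5-6 -> outside (row miss)
Winner: B at z=2

Answer: B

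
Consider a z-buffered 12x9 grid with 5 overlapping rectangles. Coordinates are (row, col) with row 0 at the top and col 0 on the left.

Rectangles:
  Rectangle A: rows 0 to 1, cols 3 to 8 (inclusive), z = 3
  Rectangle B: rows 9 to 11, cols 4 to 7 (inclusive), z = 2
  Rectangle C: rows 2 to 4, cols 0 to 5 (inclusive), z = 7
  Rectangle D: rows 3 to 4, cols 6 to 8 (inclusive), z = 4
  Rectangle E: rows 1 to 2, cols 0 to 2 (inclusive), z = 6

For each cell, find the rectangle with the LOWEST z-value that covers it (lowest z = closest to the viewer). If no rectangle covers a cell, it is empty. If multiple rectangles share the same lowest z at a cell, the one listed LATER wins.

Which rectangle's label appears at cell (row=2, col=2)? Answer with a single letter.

Answer: E

Derivation:
Check cell (2,2):
  A: rows 0-1 cols 3-8 -> outside (row miss)
  B: rows 9-11 cols 4-7 -> outside (row miss)
  C: rows 2-4 cols 0-5 z=7 -> covers; best now C (z=7)
  D: rows 3-4 cols 6-8 -> outside (row miss)
  E: rows 1-2 cols 0-2 z=6 -> covers; best now E (z=6)
Winner: E at z=6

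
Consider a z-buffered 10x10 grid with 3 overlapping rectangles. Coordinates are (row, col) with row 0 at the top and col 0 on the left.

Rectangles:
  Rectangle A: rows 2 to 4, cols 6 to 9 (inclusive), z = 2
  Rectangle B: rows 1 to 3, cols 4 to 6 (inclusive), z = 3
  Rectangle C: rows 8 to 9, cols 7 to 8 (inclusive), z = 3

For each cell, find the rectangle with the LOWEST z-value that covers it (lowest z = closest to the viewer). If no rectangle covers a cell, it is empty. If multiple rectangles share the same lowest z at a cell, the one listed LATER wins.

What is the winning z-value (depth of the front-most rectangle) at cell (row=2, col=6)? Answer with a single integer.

Answer: 2

Derivation:
Check cell (2,6):
  A: rows 2-4 cols 6-9 z=2 -> covers; best now A (z=2)
  B: rows 1-3 cols 4-6 z=3 -> covers; best now A (z=2)
  C: rows 8-9 cols 7-8 -> outside (row miss)
Winner: A at z=2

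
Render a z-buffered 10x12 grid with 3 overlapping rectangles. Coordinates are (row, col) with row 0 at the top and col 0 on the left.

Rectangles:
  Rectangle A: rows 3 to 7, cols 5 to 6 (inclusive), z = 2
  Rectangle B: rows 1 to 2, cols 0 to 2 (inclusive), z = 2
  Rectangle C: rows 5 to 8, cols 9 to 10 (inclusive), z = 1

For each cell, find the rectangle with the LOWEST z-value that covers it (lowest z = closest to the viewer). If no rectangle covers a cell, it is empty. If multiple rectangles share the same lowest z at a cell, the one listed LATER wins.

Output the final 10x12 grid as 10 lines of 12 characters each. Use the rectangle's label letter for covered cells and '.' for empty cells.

............
BBB.........
BBB.........
.....AA.....
.....AA.....
.....AA..CC.
.....AA..CC.
.....AA..CC.
.........CC.
............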